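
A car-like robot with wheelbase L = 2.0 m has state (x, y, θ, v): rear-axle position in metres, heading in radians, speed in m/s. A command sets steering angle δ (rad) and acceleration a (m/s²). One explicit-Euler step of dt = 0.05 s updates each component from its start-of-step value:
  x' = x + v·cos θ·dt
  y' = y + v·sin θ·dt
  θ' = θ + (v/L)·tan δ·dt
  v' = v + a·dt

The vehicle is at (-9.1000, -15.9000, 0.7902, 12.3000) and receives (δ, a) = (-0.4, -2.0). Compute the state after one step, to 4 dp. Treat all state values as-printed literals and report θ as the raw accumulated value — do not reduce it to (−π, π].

x' = -9.1000 + 12.3000·cos(0.7902)·0.05 = -8.6672
y' = -15.9000 + 12.3000·sin(0.7902)·0.05 = -15.4630
θ' = 0.7902 + (12.3000/2.0)·tan(-0.4)·0.05 = 0.6602
v' = 12.3000 − 2.0000·0.05 = 12.2000

(-8.6672, -15.4630, 0.6602, 12.2000)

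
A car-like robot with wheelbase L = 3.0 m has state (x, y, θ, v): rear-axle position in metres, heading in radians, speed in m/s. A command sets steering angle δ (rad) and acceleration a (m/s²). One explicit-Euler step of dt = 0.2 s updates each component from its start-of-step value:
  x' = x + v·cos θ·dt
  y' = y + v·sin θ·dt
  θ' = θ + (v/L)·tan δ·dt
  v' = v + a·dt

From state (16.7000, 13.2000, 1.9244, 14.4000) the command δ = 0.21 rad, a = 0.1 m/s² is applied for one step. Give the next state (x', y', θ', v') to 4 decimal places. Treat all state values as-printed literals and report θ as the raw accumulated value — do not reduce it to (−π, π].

(15.7027, 15.9018, 2.1290, 14.4200)

x' = 16.7000 + 14.4000·cos(1.9244)·0.2 = 15.7027
y' = 13.2000 + 14.4000·sin(1.9244)·0.2 = 15.9018
θ' = 1.9244 + (14.4000/3.0)·tan(0.21)·0.2 = 2.1290
v' = 14.4000 + 0.1000·0.2 = 14.4200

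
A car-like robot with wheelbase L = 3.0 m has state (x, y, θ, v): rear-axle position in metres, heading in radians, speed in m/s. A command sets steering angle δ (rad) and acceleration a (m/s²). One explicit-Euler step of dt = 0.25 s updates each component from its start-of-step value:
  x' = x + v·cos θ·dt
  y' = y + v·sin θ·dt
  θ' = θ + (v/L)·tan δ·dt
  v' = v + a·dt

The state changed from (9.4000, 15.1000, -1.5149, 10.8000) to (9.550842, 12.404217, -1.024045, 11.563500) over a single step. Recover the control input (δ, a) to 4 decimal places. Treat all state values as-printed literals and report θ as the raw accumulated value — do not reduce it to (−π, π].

δ = 0.4993, a = 3.0540

a = (v'−v)/dt = (0.763500)/0.25 = 3.0540
Δθ = θ'−θ = 0.490855;  (v·dt/L) = 10.8000·0.25/3.0 = 0.900000
tan δ = Δθ·L/(v·dt) = 0.545394  →  δ = 0.4993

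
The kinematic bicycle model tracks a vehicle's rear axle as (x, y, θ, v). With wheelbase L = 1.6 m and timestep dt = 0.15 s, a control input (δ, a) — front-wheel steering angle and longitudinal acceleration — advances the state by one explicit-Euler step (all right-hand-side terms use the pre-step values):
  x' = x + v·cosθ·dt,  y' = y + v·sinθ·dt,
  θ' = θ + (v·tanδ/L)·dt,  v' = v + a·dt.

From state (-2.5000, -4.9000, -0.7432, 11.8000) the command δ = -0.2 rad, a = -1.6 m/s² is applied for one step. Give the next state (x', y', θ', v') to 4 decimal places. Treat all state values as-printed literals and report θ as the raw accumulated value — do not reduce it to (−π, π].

(-1.1967, -6.0977, -0.9674, 11.5600)

x' = -2.5000 + 11.8000·cos(-0.7432)·0.15 = -1.1967
y' = -4.9000 + 11.8000·sin(-0.7432)·0.15 = -6.0977
θ' = -0.7432 + (11.8000/1.6)·tan(-0.2)·0.15 = -0.9674
v' = 11.8000 − 1.6000·0.15 = 11.5600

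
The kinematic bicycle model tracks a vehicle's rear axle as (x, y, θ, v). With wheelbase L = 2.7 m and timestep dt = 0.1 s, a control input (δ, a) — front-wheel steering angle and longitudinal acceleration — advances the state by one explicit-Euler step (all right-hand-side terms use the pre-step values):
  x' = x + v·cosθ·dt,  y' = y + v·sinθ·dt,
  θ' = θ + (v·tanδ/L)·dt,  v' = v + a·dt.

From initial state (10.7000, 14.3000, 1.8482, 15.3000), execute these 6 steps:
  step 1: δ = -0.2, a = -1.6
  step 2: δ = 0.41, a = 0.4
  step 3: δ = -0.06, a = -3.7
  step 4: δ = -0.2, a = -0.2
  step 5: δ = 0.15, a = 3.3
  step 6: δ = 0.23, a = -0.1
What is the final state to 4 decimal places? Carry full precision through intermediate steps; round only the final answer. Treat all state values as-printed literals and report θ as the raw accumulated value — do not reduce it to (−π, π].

(8.0051, 22.8916, 2.0460, 15.1100)

after step 1 (δ=-0.2, a=-1.6): (10.280995, 15.771508, 1.733331, 15.140000)
after step 2 (δ=0.41, a=0.4): (10.036000, 17.265554, 1.977046, 15.180000)
after step 3 (δ=-0.06, a=-3.7): (9.436135, 18.660002, 1.943273, 14.810000)
after step 4 (δ=-0.2, a=-0.2): (8.897166, 20.039449, 1.832082, 14.790000)
after step 5 (δ=0.15, a=3.3): (8.515106, 21.468249, 1.914871, 15.120000)
after step 6 (δ=0.23, a=-0.1): (8.005069, 22.891628, 2.045991, 15.110000)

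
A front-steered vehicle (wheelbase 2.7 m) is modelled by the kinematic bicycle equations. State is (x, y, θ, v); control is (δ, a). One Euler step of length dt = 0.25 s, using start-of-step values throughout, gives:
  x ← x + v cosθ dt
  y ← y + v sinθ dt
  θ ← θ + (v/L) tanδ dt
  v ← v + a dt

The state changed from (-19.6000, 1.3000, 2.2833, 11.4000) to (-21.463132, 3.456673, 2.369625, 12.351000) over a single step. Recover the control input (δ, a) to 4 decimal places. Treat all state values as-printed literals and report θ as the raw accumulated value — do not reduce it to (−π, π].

δ = 0.0816, a = 3.8040

a = (v'−v)/dt = (0.951000)/0.25 = 3.8040
Δθ = θ'−θ = 0.086325;  (v·dt/L) = 11.4000·0.25/2.7 = 1.055556
tan δ = Δθ·L/(v·dt) = 0.081782  →  δ = 0.0816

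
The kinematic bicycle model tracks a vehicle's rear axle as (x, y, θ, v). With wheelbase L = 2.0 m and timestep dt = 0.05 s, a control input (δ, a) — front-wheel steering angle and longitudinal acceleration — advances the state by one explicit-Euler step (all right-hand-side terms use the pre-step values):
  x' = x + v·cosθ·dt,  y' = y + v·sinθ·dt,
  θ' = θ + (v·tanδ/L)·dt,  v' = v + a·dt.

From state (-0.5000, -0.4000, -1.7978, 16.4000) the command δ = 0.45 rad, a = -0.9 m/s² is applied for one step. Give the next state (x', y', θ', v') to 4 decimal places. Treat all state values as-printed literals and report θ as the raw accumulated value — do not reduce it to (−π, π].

x' = -0.5000 + 16.4000·cos(-1.7978)·0.05 = -0.6845
y' = -0.4000 + 16.4000·sin(-1.7978)·0.05 = -1.1990
θ' = -1.7978 + (16.4000/2.0)·tan(0.45)·0.05 = -1.5997
v' = 16.4000 − 0.9000·0.05 = 16.3550

(-0.6845, -1.1990, -1.5997, 16.3550)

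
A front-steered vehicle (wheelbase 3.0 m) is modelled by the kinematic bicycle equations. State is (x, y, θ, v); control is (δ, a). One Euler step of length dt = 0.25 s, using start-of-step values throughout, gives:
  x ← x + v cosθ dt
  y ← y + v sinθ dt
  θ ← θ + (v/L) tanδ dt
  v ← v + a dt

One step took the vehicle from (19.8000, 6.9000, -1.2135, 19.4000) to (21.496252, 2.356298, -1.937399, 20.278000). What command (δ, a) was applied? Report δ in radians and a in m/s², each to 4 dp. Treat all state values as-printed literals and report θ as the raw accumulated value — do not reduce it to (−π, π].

δ = -0.4210, a = 3.5120

a = (v'−v)/dt = (0.878000)/0.25 = 3.5120
Δθ = θ'−θ = -0.723899;  (v·dt/L) = 19.4000·0.25/3.0 = 1.616667
tan δ = Δθ·L/(v·dt) = -0.447773  →  δ = -0.4210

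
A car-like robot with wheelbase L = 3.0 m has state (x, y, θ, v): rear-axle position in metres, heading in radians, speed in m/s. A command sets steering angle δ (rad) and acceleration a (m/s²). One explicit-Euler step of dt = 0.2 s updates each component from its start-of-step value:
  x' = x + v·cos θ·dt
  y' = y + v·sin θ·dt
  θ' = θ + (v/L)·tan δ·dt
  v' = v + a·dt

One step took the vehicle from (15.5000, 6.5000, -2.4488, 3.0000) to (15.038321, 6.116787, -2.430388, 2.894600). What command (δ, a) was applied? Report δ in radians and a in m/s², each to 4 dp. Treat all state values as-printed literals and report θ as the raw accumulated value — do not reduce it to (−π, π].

δ = 0.0918, a = -0.5270

a = (v'−v)/dt = (-0.105400)/0.2 = -0.5270
Δθ = θ'−θ = 0.018412;  (v·dt/L) = 3.0000·0.2/3.0 = 0.200000
tan δ = Δθ·L/(v·dt) = 0.092060  →  δ = 0.0918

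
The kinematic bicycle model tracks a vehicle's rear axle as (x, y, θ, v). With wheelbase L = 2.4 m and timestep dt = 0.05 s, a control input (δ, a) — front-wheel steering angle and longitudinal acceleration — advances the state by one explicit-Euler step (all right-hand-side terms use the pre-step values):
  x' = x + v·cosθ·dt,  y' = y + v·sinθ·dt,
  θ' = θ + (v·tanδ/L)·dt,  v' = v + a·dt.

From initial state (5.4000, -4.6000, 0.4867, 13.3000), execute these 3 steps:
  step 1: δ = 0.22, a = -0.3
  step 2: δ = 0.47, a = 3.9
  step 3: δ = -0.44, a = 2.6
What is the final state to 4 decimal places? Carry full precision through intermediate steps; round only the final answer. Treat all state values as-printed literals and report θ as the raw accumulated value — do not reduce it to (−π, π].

after step 1 (δ=0.22, a=-0.3): (5.987781, -4.288972, 0.548661, 13.285000)
after step 2 (δ=0.47, a=3.9): (6.554535, -3.942535, 0.689251, 13.480000)
after step 3 (δ=-0.44, a=2.6): (7.074676, -3.513898, 0.557040, 13.610000)

(7.0747, -3.5139, 0.5570, 13.6100)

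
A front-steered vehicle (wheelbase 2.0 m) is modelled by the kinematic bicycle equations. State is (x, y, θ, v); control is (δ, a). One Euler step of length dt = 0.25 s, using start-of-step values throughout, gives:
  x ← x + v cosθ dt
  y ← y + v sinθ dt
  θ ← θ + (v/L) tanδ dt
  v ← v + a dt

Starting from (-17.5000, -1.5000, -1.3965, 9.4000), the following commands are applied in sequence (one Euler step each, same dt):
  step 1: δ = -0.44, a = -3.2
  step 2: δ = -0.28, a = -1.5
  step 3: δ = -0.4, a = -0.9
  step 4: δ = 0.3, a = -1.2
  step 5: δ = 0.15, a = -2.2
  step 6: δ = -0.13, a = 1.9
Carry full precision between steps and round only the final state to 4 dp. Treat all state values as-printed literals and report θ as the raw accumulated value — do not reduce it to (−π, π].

(-23.5016, -10.9930, -2.3555, 7.6250)

after step 1 (δ=-0.44, a=-3.2): (-17.092474, -3.814395, -1.949667, 8.600000)
after step 2 (δ=-0.28, a=-1.5): (-17.887698, -5.811923, -2.258788, 8.225000)
after step 3 (δ=-0.4, a=-0.9): (-19.193390, -7.400423, -2.693472, 8.000000)
after step 4 (δ=0.3, a=-1.2): (-20.995916, -8.266967, -2.384136, 7.700000)
after step 5 (δ=0.15, a=-2.2): (-22.394594, -9.589588, -2.238668, 7.150000)
after step 6 (δ=-0.13, a=1.9): (-23.501623, -10.993028, -2.355515, 7.625000)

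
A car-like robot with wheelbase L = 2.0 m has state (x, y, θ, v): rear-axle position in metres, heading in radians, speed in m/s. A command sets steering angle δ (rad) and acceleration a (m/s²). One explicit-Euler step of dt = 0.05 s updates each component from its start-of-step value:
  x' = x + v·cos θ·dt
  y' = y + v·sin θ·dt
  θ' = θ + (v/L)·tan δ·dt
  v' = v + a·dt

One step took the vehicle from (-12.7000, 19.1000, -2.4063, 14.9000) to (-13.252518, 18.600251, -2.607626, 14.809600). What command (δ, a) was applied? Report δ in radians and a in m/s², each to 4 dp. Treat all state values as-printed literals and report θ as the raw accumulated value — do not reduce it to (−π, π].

a = (v'−v)/dt = (-0.090400)/0.05 = -1.8080
Δθ = θ'−θ = -0.201326;  (v·dt/L) = 14.9000·0.05/2.0 = 0.372500
tan δ = Δθ·L/(v·dt) = -0.540472  →  δ = -0.4955

δ = -0.4955, a = -1.8080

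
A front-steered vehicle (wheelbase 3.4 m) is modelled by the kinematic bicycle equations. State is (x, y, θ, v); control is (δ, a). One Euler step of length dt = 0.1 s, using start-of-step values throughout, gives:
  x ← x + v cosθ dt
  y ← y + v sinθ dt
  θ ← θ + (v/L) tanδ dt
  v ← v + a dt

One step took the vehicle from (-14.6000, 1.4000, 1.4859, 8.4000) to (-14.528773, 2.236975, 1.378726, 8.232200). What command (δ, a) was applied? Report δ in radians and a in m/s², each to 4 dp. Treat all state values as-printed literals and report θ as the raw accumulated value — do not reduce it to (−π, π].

δ = -0.4093, a = -1.6780

a = (v'−v)/dt = (-0.167800)/0.1 = -1.6780
Δθ = θ'−θ = -0.107174;  (v·dt/L) = 8.4000·0.1/3.4 = 0.247059
tan δ = Δθ·L/(v·dt) = -0.433800  →  δ = -0.4093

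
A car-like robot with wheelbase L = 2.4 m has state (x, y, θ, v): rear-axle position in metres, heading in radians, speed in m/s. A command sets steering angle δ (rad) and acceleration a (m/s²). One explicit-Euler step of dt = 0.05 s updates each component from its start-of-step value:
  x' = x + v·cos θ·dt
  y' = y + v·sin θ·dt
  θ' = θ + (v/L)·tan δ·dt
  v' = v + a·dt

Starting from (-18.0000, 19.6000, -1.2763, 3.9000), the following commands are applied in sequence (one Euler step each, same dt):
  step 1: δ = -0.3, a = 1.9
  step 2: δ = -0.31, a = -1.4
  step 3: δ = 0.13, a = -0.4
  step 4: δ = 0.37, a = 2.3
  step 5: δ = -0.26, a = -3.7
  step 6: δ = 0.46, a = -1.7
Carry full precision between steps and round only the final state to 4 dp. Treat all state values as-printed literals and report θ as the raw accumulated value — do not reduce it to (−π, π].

after step 1 (δ=-0.3, a=1.9): (-17.943400, 19.413395, -1.301434, 3.995000)
after step 2 (δ=-0.31, a=-1.4): (-17.890243, 19.220848, -1.328094, 3.925000)
after step 3 (δ=0.13, a=-0.4): (-17.843079, 19.030350, -1.317404, 3.905000)
after step 4 (δ=0.37, a=2.3): (-17.794132, 18.841334, -1.285849, 4.020000)
after step 5 (δ=-0.26, a=-3.7): (-17.737629, 18.648439, -1.308129, 3.835000)
after step 6 (δ=0.46, a=-1.7): (-17.687840, 18.463266, -1.268544, 3.750000)

(-17.6878, 18.4633, -1.2685, 3.7500)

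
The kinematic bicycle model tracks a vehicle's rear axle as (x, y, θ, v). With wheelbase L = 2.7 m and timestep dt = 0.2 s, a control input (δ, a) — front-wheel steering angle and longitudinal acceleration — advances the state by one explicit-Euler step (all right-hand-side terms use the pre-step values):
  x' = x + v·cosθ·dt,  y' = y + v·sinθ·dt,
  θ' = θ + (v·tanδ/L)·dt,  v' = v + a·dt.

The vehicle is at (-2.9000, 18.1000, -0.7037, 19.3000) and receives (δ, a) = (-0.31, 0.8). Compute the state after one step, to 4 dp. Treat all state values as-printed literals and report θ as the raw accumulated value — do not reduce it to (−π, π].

x' = -2.9000 + 19.3000·cos(-0.7037)·0.2 = 0.0431
y' = 18.1000 + 19.3000·sin(-0.7037)·0.2 = 15.6024
θ' = -0.7037 + (19.3000/2.7)·tan(-0.31)·0.2 = -1.1616
v' = 19.3000 + 0.8000·0.2 = 19.4600

(0.0431, 15.6024, -1.1616, 19.4600)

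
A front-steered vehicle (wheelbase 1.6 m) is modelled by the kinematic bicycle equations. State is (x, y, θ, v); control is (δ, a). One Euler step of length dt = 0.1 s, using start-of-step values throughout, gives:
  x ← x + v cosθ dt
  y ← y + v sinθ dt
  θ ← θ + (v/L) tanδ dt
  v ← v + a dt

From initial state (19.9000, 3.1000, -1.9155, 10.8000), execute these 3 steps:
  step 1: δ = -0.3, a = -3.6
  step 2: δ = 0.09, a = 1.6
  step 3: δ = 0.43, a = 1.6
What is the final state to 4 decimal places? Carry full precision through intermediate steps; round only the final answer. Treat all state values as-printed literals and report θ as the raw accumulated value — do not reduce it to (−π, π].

after step 1 (δ=-0.3, a=-3.6): (19.535049, 2.083530, -2.124302, 10.440000)
after step 2 (δ=0.09, a=1.6): (18.986247, 1.195413, -2.065418, 10.600000)
after step 3 (δ=0.43, a=1.6): (18.483066, 0.262456, -1.761581, 10.760000)

(18.4831, 0.2625, -1.7616, 10.7600)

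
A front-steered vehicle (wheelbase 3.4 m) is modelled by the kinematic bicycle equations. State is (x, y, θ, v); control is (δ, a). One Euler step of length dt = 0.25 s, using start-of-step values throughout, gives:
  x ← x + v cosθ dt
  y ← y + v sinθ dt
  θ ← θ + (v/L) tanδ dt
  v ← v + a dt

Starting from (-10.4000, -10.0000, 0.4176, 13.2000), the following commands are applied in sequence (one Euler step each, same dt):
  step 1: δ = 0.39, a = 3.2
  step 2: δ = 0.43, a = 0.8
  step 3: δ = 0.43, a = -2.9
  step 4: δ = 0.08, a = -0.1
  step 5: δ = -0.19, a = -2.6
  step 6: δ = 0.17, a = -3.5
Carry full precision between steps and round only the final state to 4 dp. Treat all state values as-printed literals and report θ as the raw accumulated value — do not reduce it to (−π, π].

(-5.8488, 7.0259, 1.8183, 11.9250)

after step 1 (δ=0.39, a=3.2): (-7.383586, -8.661626, 0.816565, 14.000000)
after step 2 (δ=0.43, a=0.8): (-4.987036, -6.110833, 1.288675, 14.200000)
after step 3 (δ=0.43, a=-2.9): (-3.998738, -2.701175, 1.767529, 13.475000)
after step 4 (δ=0.08, a=-0.1): (-4.657215, 0.602594, 1.846963, 13.450000)
after step 5 (δ=-0.19, a=-2.6): (-5.574068, 3.837680, 1.656765, 12.800000)
after step 6 (δ=0.17, a=-3.5): (-5.848828, 7.025863, 1.818324, 11.925000)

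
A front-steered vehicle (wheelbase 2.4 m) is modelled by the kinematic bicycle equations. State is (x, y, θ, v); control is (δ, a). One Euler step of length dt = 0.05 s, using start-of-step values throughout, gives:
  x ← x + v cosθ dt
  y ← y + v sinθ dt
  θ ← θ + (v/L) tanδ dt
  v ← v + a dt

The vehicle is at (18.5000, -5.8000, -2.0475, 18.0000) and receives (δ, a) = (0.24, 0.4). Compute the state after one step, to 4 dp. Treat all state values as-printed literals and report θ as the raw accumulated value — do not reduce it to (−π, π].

(18.0870, -6.5997, -1.9557, 18.0200)

x' = 18.5000 + 18.0000·cos(-2.0475)·0.05 = 18.0870
y' = -5.8000 + 18.0000·sin(-2.0475)·0.05 = -6.5997
θ' = -2.0475 + (18.0000/2.4)·tan(0.24)·0.05 = -1.9557
v' = 18.0000 + 0.4000·0.05 = 18.0200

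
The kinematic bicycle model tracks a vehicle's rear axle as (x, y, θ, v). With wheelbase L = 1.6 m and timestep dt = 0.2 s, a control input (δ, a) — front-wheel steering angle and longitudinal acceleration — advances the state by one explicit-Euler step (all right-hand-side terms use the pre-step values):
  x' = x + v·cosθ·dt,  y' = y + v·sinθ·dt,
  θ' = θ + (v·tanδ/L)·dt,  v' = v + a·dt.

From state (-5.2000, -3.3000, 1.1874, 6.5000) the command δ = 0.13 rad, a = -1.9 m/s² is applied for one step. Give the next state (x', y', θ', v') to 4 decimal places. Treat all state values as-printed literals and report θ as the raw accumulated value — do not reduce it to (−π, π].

x' = -5.2000 + 6.5000·cos(1.1874)·0.2 = -4.7137
y' = -3.3000 + 6.5000·sin(1.1874)·0.2 = -2.0944
θ' = 1.1874 + (6.5000/1.6)·tan(0.13)·0.2 = 1.2936
v' = 6.5000 − 1.9000·0.2 = 6.1200

(-4.7137, -2.0944, 1.2936, 6.1200)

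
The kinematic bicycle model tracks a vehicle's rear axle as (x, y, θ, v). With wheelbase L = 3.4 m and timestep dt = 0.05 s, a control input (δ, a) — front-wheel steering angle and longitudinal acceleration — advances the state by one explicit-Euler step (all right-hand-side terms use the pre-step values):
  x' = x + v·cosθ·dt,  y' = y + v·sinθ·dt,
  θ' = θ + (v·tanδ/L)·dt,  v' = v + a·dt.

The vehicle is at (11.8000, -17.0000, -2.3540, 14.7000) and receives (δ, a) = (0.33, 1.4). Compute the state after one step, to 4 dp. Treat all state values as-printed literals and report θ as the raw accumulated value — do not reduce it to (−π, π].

(11.2814, -17.5209, -2.2800, 14.7700)

x' = 11.8000 + 14.7000·cos(-2.3540)·0.05 = 11.2814
y' = -17.0000 + 14.7000·sin(-2.3540)·0.05 = -17.5209
θ' = -2.3540 + (14.7000/3.4)·tan(0.33)·0.05 = -2.2800
v' = 14.7000 + 1.4000·0.05 = 14.7700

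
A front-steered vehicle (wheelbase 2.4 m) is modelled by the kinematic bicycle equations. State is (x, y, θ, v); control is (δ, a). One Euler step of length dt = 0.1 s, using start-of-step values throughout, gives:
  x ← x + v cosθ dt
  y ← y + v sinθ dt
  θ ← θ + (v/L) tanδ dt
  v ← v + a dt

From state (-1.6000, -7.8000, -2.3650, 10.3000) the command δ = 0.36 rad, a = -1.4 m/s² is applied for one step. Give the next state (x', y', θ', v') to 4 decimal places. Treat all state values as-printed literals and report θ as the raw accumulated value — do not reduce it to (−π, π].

(-2.3347, -8.5219, -2.2035, 10.1600)

x' = -1.6000 + 10.3000·cos(-2.3650)·0.1 = -2.3347
y' = -7.8000 + 10.3000·sin(-2.3650)·0.1 = -8.5219
θ' = -2.3650 + (10.3000/2.4)·tan(0.36)·0.1 = -2.2035
v' = 10.3000 − 1.4000·0.1 = 10.1600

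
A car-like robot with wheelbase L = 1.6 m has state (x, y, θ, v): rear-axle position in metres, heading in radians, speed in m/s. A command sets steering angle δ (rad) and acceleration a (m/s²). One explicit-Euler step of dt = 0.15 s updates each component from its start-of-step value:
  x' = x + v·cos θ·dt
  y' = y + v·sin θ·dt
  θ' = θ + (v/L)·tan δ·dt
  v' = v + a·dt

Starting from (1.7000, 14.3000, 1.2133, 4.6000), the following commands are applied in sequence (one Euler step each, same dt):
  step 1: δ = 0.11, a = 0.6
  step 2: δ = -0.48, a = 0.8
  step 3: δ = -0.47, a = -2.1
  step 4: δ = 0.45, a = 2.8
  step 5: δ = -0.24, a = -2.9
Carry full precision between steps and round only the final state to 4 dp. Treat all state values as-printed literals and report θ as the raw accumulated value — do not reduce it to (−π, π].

after step 1 (δ=0.11, a=0.6): (1.941452, 14.946375, 1.260930, 4.690000)
after step 2 (δ=-0.48, a=0.8): (2.155971, 15.616371, 1.032024, 4.810000)
after step 3 (δ=-0.47, a=-2.1): (2.526160, 16.235662, 0.802963, 4.495000)
after step 4 (δ=0.45, a=2.8): (2.994480, 16.720729, 1.006525, 4.915000)
after step 5 (δ=-0.24, a=-2.9): (3.388761, 17.343690, 0.893764, 4.480000)

(3.3888, 17.3437, 0.8938, 4.4800)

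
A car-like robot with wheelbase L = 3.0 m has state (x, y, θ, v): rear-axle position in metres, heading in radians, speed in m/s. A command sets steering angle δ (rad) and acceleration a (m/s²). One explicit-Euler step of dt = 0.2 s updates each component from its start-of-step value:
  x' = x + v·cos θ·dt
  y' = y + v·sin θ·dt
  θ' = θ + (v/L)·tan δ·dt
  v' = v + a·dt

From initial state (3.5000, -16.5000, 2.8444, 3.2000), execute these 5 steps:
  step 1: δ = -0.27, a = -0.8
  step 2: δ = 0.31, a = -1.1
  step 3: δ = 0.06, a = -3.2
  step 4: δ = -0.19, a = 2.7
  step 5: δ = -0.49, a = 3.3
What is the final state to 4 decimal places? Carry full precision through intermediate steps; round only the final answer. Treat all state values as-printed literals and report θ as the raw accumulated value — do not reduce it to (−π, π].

after step 1 (δ=-0.27, a=-0.8): (2.888056, -16.312584, 2.785358, 3.040000)
after step 2 (δ=0.31, a=-1.1): (2.318228, -16.100546, 2.850278, 2.820000)
after step 3 (δ=0.06, a=-3.2): (1.777991, -15.938558, 2.861572, 2.180000)
after step 4 (δ=-0.19, a=2.7): (1.358974, -15.818058, 2.833621, 2.720000)
after step 5 (δ=-0.49, a=3.3): (0.840569, -15.653158, 2.736900, 3.380000)

(0.8406, -15.6532, 2.7369, 3.3800)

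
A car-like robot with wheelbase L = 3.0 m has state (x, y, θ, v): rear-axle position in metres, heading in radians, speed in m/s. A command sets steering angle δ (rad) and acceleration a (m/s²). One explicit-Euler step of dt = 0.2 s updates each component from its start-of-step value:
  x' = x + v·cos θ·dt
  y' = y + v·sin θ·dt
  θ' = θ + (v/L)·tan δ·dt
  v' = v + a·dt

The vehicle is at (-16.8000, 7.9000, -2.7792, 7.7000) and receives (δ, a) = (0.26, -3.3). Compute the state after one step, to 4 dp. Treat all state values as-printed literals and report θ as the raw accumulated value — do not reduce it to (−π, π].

(-18.2400, 7.3541, -2.6426, 7.0400)

x' = -16.8000 + 7.7000·cos(-2.7792)·0.2 = -18.2400
y' = 7.9000 + 7.7000·sin(-2.7792)·0.2 = 7.3541
θ' = -2.7792 + (7.7000/3.0)·tan(0.26)·0.2 = -2.6426
v' = 7.7000 − 3.3000·0.2 = 7.0400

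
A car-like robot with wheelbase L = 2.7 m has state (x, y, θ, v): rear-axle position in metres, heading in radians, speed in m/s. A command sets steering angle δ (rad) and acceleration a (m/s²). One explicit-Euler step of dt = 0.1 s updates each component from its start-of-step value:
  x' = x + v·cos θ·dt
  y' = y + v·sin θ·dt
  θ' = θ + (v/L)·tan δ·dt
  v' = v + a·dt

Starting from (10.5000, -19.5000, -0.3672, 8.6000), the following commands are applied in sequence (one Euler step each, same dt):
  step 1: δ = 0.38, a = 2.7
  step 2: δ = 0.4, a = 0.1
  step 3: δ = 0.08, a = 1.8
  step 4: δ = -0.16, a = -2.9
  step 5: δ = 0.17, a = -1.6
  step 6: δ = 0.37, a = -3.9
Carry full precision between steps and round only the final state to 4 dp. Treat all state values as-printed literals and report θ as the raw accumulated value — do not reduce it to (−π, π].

after step 1 (δ=0.38, a=2.7): (11.302669, -19.808743, -0.239980, 8.870000)
after step 2 (δ=0.4, a=0.1): (12.164250, -20.019568, -0.101084, 8.880000)
after step 3 (δ=0.08, a=1.8): (13.047717, -20.109178, -0.074717, 9.060000)
after step 4 (δ=-0.16, a=-2.9): (13.951190, -20.176808, -0.128869, 8.770000)
after step 5 (δ=0.17, a=-1.6): (14.820917, -20.289513, -0.073112, 8.610000)
after step 6 (δ=0.37, a=-3.9): (15.679617, -20.352407, 0.050573, 8.220000)

(15.6796, -20.3524, 0.0506, 8.2200)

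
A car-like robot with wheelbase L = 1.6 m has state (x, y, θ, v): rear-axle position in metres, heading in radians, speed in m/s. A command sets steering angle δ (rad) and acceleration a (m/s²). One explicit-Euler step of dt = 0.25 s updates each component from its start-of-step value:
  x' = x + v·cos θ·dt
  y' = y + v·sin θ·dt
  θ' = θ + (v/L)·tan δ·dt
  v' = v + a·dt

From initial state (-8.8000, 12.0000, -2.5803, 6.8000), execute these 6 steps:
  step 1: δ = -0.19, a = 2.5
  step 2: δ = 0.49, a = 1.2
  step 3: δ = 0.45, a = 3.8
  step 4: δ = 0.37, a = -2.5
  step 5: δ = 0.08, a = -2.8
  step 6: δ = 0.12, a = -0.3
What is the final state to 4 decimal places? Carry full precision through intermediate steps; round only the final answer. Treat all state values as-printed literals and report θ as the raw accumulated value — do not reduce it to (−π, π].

(-11.0382, 3.4247, -0.8177, 7.2750)

after step 1 (δ=-0.19, a=2.5): (-10.239165, 11.095122, -2.784640, 7.425000)
after step 2 (δ=0.49, a=1.2): (-11.978408, 10.446510, -2.165826, 7.725000)
after step 3 (δ=0.45, a=3.8): (-13.060939, 8.847181, -1.582764, 8.675000)
after step 4 (δ=0.37, a=-2.5): (-13.086892, 6.678586, -1.057027, 8.050000)
after step 5 (δ=0.08, a=-2.8): (-12.097822, 4.925903, -0.956187, 7.350000)
after step 6 (δ=0.12, a=-0.3): (-11.038248, 3.424668, -0.817709, 7.275000)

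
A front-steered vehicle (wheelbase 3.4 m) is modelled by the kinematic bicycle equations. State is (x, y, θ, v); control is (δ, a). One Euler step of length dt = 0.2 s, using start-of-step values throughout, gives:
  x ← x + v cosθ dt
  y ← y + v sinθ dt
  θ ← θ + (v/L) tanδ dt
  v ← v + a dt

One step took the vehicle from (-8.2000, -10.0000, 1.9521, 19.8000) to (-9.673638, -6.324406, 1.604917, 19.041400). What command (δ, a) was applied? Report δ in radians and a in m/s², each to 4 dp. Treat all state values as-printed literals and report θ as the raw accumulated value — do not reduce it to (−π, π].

δ = -0.2897, a = -3.7930

a = (v'−v)/dt = (-0.758600)/0.2 = -3.7930
Δθ = θ'−θ = -0.347183;  (v·dt/L) = 19.8000·0.2/3.4 = 1.164706
tan δ = Δθ·L/(v·dt) = -0.298086  →  δ = -0.2897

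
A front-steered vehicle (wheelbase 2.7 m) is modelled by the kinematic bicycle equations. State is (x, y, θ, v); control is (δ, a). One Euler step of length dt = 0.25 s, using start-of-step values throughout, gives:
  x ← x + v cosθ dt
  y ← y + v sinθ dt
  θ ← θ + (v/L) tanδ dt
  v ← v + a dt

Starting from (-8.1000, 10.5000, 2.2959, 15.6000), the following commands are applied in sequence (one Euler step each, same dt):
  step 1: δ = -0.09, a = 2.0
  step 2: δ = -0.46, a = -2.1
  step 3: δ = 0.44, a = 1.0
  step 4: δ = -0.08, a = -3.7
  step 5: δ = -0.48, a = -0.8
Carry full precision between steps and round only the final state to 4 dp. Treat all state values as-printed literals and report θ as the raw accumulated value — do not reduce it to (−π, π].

after step 1 (δ=-0.09, a=2.0): (-10.686531, 13.418880, 2.165548, 16.100000)
after step 2 (δ=-0.46, a=-2.1): (-12.941750, 16.752738, 1.426962, 15.575000)
after step 3 (δ=0.44, a=1.0): (-12.383625, 20.606280, 2.105889, 15.825000)
after step 4 (δ=-0.08, a=-3.7): (-14.400998, 24.009531, 1.988416, 14.900000)
after step 5 (δ=-0.48, a=-0.8): (-15.911805, 27.414394, 1.270166, 14.700000)

(-15.9118, 27.4144, 1.2702, 14.7000)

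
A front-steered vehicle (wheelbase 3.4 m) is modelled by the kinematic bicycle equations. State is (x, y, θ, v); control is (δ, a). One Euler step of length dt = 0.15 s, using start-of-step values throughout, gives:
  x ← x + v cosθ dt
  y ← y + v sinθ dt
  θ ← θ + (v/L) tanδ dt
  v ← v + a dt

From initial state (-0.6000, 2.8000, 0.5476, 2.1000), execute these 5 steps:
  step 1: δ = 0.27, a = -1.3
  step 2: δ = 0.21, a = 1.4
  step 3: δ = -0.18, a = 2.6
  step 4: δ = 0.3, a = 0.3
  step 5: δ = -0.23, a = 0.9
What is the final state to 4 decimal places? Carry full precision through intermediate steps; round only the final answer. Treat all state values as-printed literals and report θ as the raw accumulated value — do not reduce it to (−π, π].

after step 1 (δ=0.27, a=-1.3): (-0.331060, 2.964001, 0.573241, 1.905000)
after step 2 (δ=0.21, a=1.4): (-0.090988, 3.118980, 0.591154, 2.115000)
after step 3 (δ=-0.18, a=2.6): (0.172424, 3.295790, 0.574175, 2.505000)
after step 4 (δ=0.3, a=0.3): (0.487919, 3.499876, 0.608361, 2.550000)
after step 5 (δ=-0.23, a=0.9): (0.801793, 3.718483, 0.582020, 2.685000)

(0.8018, 3.7185, 0.5820, 2.6850)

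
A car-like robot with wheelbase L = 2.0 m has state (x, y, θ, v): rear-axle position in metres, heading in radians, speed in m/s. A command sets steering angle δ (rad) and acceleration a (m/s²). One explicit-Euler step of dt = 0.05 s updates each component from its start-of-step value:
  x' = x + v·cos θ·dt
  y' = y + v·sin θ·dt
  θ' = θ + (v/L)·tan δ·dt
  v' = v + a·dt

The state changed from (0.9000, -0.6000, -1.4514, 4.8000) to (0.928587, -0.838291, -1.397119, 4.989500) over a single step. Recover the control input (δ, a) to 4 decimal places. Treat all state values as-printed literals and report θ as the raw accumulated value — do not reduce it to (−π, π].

δ = 0.4248, a = 3.7900

a = (v'−v)/dt = (0.189500)/0.05 = 3.7900
Δθ = θ'−θ = 0.054281;  (v·dt/L) = 4.8000·0.05/2.0 = 0.120000
tan δ = Δθ·L/(v·dt) = 0.452342  →  δ = 0.4248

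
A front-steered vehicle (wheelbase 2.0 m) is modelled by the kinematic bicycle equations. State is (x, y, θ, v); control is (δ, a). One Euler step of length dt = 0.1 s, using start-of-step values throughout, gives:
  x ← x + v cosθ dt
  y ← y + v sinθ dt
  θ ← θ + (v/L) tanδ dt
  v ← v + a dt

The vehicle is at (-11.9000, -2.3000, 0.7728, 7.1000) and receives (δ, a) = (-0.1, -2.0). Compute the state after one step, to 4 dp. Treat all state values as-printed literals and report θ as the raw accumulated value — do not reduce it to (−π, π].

x' = -11.9000 + 7.1000·cos(0.7728)·0.1 = -11.3917
y' = -2.3000 + 7.1000·sin(0.7728)·0.1 = -1.8043
θ' = 0.7728 + (7.1000/2.0)·tan(-0.1)·0.1 = 0.7372
v' = 7.1000 − 2.0000·0.1 = 6.9000

(-11.3917, -1.8043, 0.7372, 6.9000)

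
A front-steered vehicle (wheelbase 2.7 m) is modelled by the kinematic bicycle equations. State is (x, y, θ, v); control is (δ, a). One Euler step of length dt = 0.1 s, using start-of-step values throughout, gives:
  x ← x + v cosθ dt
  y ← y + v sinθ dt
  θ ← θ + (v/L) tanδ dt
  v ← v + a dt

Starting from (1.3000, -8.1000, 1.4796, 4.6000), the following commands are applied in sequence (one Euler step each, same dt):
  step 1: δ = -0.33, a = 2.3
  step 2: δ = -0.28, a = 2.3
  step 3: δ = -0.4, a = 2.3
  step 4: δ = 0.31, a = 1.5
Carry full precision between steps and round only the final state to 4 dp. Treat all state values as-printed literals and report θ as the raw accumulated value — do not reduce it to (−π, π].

(1.6612, -6.1601, 1.3533, 5.4400)

after step 1 (δ=-0.33, a=2.3): (1.341892, -7.641912, 1.421244, 4.830000)
after step 2 (δ=-0.28, a=2.3): (1.413857, -7.164303, 1.369804, 5.060000)
after step 3 (δ=-0.4, a=2.3): (1.514876, -6.668489, 1.290569, 5.290000)
after step 4 (δ=0.31, a=1.5): (1.661184, -6.160124, 1.353330, 5.440000)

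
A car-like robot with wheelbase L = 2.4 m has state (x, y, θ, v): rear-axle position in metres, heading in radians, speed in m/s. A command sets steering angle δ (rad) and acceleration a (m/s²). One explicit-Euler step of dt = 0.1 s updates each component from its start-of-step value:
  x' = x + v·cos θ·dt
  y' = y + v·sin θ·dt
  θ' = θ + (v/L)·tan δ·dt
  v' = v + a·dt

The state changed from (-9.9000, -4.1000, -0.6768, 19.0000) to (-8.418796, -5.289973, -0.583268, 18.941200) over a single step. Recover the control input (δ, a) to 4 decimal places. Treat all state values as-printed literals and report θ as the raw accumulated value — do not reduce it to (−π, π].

δ = 0.1176, a = -0.5880

a = (v'−v)/dt = (-0.058800)/0.1 = -0.5880
Δθ = θ'−θ = 0.093532;  (v·dt/L) = 19.0000·0.1/2.4 = 0.791667
tan δ = Δθ·L/(v·dt) = 0.118146  →  δ = 0.1176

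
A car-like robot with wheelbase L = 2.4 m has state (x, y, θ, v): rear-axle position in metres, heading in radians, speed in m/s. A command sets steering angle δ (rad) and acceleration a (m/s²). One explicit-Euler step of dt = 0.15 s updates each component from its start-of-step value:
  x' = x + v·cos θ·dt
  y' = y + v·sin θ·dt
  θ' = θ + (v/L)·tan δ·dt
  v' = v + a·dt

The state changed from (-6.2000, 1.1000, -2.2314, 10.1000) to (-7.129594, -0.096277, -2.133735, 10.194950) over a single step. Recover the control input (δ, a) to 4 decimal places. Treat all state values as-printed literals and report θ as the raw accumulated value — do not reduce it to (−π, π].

a = (v'−v)/dt = (0.094950)/0.15 = 0.6330
Δθ = θ'−θ = 0.097665;  (v·dt/L) = 10.1000·0.15/2.4 = 0.631250
tan δ = Δθ·L/(v·dt) = 0.154717  →  δ = 0.1535

δ = 0.1535, a = 0.6330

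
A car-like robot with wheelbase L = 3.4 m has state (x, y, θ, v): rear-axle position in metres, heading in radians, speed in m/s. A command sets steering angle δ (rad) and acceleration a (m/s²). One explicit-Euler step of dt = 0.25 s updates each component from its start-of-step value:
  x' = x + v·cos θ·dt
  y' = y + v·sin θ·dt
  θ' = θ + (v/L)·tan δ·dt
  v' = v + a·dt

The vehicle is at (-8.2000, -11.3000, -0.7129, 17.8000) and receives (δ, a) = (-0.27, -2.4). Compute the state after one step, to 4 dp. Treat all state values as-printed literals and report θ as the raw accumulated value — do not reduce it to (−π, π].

(-4.8337, -14.2104, -1.0751, 17.2000)

x' = -8.2000 + 17.8000·cos(-0.7129)·0.25 = -4.8337
y' = -11.3000 + 17.8000·sin(-0.7129)·0.25 = -14.2104
θ' = -0.7129 + (17.8000/3.4)·tan(-0.27)·0.25 = -1.0751
v' = 17.8000 − 2.4000·0.25 = 17.2000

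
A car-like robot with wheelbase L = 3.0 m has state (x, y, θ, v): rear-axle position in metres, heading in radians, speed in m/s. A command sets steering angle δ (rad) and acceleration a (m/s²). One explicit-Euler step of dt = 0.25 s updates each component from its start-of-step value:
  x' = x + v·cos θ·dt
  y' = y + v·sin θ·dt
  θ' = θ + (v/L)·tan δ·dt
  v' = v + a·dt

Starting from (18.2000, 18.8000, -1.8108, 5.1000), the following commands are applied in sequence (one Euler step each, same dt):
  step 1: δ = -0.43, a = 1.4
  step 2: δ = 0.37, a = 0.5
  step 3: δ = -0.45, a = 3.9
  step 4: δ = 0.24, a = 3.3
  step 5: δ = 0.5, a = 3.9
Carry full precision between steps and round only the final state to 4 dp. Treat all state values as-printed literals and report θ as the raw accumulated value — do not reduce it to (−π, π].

after step 1 (δ=-0.43, a=1.4): (17.896925, 17.561545, -2.005714, 5.450000)
after step 2 (δ=0.37, a=0.5): (17.322855, 16.325887, -1.829559, 5.575000)
after step 3 (δ=-0.45, a=3.9): (16.966215, 14.978539, -2.053979, 6.550000)
after step 4 (δ=0.24, a=3.3): (16.205433, 13.528499, -1.920404, 7.375000)
after step 5 (δ=0.5, a=3.9): (15.573894, 11.796283, -1.584656, 8.350000)

(15.5739, 11.7963, -1.5847, 8.3500)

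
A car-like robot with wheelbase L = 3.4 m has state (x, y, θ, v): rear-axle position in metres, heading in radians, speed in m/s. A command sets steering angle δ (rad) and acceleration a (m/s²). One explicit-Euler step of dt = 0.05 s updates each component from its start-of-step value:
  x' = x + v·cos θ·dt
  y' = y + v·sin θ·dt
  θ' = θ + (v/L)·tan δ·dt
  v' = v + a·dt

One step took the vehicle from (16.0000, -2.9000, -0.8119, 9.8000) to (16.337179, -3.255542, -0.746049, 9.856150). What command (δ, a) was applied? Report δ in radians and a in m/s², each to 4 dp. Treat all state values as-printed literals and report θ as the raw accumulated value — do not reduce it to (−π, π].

δ = 0.4286, a = 1.1230

a = (v'−v)/dt = (0.056150)/0.05 = 1.1230
Δθ = θ'−θ = 0.065851;  (v·dt/L) = 9.8000·0.05/3.4 = 0.144118
tan δ = Δθ·L/(v·dt) = 0.456925  →  δ = 0.4286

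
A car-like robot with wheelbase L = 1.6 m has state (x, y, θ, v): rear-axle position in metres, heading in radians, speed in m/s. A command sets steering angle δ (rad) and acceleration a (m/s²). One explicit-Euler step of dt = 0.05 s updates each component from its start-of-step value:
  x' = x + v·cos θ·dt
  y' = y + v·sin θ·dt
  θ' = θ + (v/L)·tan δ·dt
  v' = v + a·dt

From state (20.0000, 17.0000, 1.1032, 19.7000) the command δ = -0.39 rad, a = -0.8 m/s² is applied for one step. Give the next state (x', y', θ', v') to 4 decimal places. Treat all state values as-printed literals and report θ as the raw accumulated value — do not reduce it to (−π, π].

(20.4440, 17.8793, 0.8501, 19.6600)

x' = 20.0000 + 19.7000·cos(1.1032)·0.05 = 20.4440
y' = 17.0000 + 19.7000·sin(1.1032)·0.05 = 17.8793
θ' = 1.1032 + (19.7000/1.6)·tan(-0.39)·0.05 = 0.8501
v' = 19.7000 − 0.8000·0.05 = 19.6600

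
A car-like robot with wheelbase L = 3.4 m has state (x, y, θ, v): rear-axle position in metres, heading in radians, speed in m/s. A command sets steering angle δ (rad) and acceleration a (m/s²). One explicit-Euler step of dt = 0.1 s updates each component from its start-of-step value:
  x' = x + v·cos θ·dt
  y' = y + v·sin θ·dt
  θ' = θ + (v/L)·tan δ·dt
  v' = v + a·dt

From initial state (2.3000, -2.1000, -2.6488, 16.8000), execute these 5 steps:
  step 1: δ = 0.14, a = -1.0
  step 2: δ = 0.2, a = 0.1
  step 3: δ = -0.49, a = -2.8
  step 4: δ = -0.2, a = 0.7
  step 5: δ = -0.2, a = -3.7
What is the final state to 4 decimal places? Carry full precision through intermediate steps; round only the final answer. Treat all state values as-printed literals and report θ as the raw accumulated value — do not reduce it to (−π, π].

(-4.9997, -5.9426, -2.9381, 16.1300)

after step 1 (δ=0.14, a=-1.0): (0.819895, -2.894788, -2.579168, 16.700000)
after step 2 (δ=0.2, a=0.1): (-0.592866, -3.785297, -2.479602, 16.710000)
after step 3 (δ=-0.49, a=-2.8): (-1.910901, -4.812442, -2.741746, 16.430000)
after step 4 (δ=-0.2, a=0.7): (-3.424302, -5.452024, -2.839703, 16.500000)
after step 5 (δ=-0.2, a=-3.7): (-4.999683, -5.942610, -2.938077, 16.130000)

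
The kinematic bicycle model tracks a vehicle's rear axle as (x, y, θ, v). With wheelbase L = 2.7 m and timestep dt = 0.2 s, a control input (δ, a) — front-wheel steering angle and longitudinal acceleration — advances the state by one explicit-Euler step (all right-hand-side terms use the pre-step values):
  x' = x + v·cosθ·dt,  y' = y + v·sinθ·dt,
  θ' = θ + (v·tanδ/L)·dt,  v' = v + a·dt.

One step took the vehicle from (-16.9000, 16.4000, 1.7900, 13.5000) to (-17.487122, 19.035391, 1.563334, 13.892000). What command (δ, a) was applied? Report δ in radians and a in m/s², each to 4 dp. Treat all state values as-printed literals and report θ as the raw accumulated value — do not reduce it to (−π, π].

a = (v'−v)/dt = (0.392000)/0.2 = 1.9600
Δθ = θ'−θ = -0.226666;  (v·dt/L) = 13.5000·0.2/2.7 = 1.000000
tan δ = Δθ·L/(v·dt) = -0.226666  →  δ = -0.2229

δ = -0.2229, a = 1.9600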